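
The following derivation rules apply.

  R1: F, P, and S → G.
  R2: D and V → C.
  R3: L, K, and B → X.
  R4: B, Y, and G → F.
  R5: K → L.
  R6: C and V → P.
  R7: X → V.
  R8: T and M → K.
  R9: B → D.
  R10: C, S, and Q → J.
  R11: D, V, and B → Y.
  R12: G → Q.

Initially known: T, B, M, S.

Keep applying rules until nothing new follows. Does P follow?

T and M hold, so K follows (R8).
B holds, so D follows (R9).
K holds, so L follows (R5).
From L, K, and B, R3 gives X.
From X, R7 gives V.
D and V hold, so C follows (R2).
C and V hold, so P follows (R6).

Yes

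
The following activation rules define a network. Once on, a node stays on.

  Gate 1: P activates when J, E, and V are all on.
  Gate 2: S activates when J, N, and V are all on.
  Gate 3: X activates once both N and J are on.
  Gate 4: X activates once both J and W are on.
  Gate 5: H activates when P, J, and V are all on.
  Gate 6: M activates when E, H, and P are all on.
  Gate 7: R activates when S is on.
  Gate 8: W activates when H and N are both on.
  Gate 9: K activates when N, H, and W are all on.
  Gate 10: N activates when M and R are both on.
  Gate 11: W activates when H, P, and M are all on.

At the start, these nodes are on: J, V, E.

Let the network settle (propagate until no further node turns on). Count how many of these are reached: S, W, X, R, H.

Gate 1: J, E, and V on → P on.
P, J, and V are on, so H activates (Gate 5).
Gate 6: E, H, and P on → M on.
Gate 11: H, P, and M on → W on.
Gate 4: J and W on → X on.
S would need J, N, and V (Gate 2), but N never turns on.
W: reached.
X: reached.
R would need S (Gate 7), but S never turns on.
H: reached.
Reached: W, X, and H — 3 of the 5.

3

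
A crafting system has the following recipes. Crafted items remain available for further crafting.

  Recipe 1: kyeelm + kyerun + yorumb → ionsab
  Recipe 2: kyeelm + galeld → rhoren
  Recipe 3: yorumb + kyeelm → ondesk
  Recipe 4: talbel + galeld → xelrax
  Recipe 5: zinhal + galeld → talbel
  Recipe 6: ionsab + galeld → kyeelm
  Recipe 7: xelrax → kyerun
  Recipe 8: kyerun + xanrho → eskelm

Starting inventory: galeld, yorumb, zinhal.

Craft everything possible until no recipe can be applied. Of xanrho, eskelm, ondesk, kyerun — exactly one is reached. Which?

Using Recipe 5, zinhal and galeld make talbel.
Using Recipe 4, talbel and galeld make xelrax.
xelrax → kyerun (Recipe 7).
eskelm would need kyerun and xanrho (Recipe 8), but xanrho is never obtained. ondesk would need yorumb and kyeelm (Recipe 3), but kyeelm is never obtained. No rule produces xanrho, and it is not given.

kyerun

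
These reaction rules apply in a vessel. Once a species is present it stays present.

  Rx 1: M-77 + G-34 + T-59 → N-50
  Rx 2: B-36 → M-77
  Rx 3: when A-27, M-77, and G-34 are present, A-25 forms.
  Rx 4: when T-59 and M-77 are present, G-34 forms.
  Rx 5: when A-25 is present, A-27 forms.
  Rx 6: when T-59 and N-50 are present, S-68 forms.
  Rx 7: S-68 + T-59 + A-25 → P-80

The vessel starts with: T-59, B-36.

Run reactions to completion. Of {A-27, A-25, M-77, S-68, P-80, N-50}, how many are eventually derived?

3

B-36 present → M-77 forms (Rx 2).
T-59 and M-77 present → G-34 forms (Rx 4).
M-77, G-34, and T-59 present → N-50 forms (Rx 1).
T-59 and N-50 present → S-68 forms (Rx 6).
A-27 would need A-25 (Rx 5), but A-25 never forms.
A-25 would need A-27, M-77, and G-34 (Rx 3), but A-27 never forms.
M-77: reached.
S-68: reached.
P-80 would need S-68, T-59, and A-25 (Rx 7), but A-25 never forms.
N-50: reached.
Reached: M-77, S-68, and N-50 — 3 of the 6.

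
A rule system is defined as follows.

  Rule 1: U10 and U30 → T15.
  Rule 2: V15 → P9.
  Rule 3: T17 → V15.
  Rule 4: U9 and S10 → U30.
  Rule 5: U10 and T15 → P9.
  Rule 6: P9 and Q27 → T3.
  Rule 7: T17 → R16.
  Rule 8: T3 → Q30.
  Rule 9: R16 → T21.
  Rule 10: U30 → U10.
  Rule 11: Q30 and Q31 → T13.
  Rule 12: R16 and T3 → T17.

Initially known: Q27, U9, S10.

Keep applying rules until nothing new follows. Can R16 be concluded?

R16 would need T17 (Rule 7), but T17 is never established.

No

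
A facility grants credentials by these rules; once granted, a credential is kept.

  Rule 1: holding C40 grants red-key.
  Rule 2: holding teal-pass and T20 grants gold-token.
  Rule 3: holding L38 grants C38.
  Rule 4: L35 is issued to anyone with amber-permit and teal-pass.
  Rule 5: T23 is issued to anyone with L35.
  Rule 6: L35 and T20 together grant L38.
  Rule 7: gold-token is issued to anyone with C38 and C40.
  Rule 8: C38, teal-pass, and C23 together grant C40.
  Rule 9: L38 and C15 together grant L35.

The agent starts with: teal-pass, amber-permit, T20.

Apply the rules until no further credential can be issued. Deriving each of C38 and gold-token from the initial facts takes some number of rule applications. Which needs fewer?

gold-token: Holding teal-pass and T20 grants gold-token (Rule 2). [1 rule application]
C38: Holding amber-permit and teal-pass grants L35 (Rule 4). Holding L35 and T20 grants L38 (Rule 6). Holding L38 grants C38 (Rule 3). [3 rule applications]
gold-token needs fewer.

gold-token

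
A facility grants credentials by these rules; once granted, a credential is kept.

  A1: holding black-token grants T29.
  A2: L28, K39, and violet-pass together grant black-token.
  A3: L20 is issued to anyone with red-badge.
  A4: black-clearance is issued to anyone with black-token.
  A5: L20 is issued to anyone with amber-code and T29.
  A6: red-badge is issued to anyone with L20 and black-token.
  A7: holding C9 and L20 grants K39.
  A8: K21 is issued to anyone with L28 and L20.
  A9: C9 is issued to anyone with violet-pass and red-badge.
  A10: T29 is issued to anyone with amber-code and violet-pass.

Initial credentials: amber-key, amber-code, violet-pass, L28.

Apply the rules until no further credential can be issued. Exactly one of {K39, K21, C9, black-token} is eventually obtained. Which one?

K21

Holding amber-code and violet-pass grants T29 (A10).
Holding amber-code and T29 grants L20 (A5).
Holding L28 and L20 grants K21 (A8).
K39 would need C9 and L20 (A7), but C9 is never granted. C9 would need violet-pass and red-badge (A9), but red-badge is never granted. black-token would need L28, K39, and violet-pass (A2), but K39 is never granted.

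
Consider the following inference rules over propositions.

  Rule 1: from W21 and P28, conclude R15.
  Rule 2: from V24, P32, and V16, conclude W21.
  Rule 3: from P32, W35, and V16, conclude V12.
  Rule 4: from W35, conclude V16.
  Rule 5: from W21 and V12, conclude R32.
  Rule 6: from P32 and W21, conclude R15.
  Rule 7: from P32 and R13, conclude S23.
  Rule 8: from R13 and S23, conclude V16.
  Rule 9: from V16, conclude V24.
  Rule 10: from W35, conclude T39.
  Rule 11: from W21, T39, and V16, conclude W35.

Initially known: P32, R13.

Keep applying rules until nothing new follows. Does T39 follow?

T39 would need W35 (Rule 10), but W35 is never established.

No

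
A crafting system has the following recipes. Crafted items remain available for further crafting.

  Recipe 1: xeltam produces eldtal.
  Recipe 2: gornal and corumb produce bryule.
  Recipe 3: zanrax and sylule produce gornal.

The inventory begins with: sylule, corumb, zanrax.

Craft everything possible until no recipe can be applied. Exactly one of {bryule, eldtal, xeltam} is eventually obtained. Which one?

Using Recipe 3, zanrax and sylule make gornal.
gornal and corumb → bryule (Recipe 2).
eldtal would need xeltam (Recipe 1), but xeltam is never obtained. No rule produces xeltam, and it is not given.

bryule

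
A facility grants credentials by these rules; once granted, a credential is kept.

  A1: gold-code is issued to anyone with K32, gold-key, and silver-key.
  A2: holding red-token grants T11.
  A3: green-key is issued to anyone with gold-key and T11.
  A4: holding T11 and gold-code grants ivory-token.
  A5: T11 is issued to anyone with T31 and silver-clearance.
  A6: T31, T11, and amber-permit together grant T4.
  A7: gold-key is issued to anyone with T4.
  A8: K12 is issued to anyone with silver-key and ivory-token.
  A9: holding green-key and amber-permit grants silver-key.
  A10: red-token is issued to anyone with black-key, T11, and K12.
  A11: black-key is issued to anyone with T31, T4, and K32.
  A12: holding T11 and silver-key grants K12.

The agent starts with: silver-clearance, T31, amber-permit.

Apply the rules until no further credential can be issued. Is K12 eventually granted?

Holding T31 and silver-clearance grants T11 (A5).
Holding T31, T11, and amber-permit grants T4 (A6).
Holding T4 grants gold-key (A7).
Holding gold-key and T11 grants green-key (A3).
Holding green-key and amber-permit grants silver-key (A9).
Holding T11 and silver-key grants K12 (A12).

Yes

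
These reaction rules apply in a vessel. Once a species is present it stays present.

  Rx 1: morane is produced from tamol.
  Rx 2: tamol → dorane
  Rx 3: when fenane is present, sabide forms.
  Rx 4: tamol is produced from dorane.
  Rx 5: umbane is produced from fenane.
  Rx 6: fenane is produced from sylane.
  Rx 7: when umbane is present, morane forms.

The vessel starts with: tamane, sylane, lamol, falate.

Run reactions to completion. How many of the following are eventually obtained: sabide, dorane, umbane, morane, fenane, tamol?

4

sylane present → fenane forms (Rx 6).
fenane present → umbane forms (Rx 5).
fenane present → sabide forms (Rx 3).
umbane present → morane forms (Rx 7).
sabide: reached.
dorane would need tamol (Rx 2), but tamol never forms.
umbane: reached.
morane: reached.
fenane: reached.
tamol would need dorane (Rx 4), but dorane never forms.
Reached: sabide, umbane, morane, and fenane — 4 of the 6.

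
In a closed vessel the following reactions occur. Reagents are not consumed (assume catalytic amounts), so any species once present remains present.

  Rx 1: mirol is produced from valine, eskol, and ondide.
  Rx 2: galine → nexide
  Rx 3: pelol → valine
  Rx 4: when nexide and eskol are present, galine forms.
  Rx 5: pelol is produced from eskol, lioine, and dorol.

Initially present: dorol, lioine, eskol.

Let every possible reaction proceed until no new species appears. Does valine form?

Yes

eskol, lioine, and dorol present → pelol forms (Rx 5).
pelol present → valine forms (Rx 3).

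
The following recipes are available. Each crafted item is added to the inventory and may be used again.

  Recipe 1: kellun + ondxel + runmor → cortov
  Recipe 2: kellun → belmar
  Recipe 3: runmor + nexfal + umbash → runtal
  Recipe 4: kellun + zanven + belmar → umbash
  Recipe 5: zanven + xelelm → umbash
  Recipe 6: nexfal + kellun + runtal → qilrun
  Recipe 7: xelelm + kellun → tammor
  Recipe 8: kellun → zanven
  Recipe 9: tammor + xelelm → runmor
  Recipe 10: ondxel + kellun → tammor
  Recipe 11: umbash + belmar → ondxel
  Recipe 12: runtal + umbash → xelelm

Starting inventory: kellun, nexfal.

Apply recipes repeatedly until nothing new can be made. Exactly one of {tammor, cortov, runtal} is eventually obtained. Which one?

kellun → zanven (Recipe 8).
kellun → belmar (Recipe 2).
Using Recipe 4, kellun, zanven, and belmar make umbash.
umbash + belmar → ondxel (Recipe 11).
Using Recipe 10, ondxel and kellun make tammor.
runtal would need runmor, nexfal, and umbash (Recipe 3), but runmor is never obtained. cortov would need kellun, ondxel, and runmor (Recipe 1), but runmor is never obtained.

tammor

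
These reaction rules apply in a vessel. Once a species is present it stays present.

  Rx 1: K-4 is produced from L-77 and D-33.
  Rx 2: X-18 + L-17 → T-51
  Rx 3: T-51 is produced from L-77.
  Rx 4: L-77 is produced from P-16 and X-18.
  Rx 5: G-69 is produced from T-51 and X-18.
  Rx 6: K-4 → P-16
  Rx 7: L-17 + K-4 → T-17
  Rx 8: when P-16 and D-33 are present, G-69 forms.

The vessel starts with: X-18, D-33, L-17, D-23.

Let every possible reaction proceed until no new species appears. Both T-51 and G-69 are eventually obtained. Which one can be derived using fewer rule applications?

T-51

T-51: X-18 and L-17 present → T-51 forms (Rx 2). [1 rule application]
G-69: X-18 and L-17 present → T-51 forms (Rx 2). T-51 and X-18 present → G-69 forms (Rx 5). [2 rule applications]
T-51 needs fewer.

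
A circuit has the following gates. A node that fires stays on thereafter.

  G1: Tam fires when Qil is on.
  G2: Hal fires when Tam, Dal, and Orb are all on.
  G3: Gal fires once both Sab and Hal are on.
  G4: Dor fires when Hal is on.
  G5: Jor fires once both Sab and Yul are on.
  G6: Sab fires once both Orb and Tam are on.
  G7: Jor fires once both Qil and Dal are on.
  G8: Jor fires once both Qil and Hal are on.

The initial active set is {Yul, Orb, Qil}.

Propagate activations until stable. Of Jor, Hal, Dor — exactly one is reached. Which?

G1: Qil on → Tam on.
Orb and Tam are on, so Sab fires (G6).
G5: Sab and Yul on → Jor on.
Hal would need Tam, Dal, and Orb (G2), but Dal never turns on. Dor would need Hal (G4), but Hal never turns on.

Jor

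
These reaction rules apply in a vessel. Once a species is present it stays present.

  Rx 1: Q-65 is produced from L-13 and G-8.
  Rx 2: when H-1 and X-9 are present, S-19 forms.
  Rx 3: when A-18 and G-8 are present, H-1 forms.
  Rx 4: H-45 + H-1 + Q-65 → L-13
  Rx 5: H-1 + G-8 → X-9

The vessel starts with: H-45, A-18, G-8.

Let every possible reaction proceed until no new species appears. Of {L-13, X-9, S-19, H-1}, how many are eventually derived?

A-18 and G-8 present → H-1 forms (Rx 3).
H-1 and G-8 present → X-9 forms (Rx 5).
H-1 and X-9 present → S-19 forms (Rx 2).
L-13 would need H-45, H-1, and Q-65 (Rx 4), but Q-65 never forms.
X-9: reached.
S-19: reached.
H-1: reached.
Reached: X-9, S-19, and H-1 — 3 of the 4.

3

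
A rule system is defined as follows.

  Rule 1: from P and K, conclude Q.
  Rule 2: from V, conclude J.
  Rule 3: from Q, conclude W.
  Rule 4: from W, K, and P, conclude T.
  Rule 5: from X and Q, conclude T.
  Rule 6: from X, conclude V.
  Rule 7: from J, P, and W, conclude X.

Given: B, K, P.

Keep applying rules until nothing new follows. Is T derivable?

P and K hold, so Q follows (Rule 1).
Q holds, so W follows (Rule 3).
W, K, and P hold, so T follows (Rule 4).

Yes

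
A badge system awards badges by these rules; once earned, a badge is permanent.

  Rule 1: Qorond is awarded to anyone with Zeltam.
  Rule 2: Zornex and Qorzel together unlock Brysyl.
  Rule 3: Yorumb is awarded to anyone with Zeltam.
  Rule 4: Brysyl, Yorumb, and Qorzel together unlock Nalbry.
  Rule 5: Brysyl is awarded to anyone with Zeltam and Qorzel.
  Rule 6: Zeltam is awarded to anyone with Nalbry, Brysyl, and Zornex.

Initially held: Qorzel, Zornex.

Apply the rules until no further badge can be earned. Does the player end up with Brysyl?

Yes

With Zornex and Qorzel, Brysyl is earned (Rule 2).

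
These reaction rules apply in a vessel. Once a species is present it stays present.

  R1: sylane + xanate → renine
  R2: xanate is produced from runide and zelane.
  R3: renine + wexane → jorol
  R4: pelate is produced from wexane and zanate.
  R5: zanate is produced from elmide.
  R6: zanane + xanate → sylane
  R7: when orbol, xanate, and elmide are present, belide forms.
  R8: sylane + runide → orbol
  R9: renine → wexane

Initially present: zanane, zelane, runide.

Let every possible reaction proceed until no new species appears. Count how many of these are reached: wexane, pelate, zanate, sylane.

runide and zelane present → xanate forms (R2).
zanane and xanate present → sylane forms (R6).
sylane and xanate present → renine forms (R1).
renine present → wexane forms (R9).
wexane: reached.
pelate would need wexane and zanate (R4), but zanate never forms.
zanate would need elmide (R5), but elmide never forms.
sylane: reached.
Reached: wexane and sylane — 2 of the 4.

2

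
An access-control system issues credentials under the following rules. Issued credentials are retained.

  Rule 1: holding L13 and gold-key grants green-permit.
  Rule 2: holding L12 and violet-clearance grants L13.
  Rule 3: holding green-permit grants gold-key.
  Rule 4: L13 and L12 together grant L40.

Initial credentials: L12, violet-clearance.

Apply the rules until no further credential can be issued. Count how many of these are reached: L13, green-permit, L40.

Holding L12 and violet-clearance grants L13 (Rule 2).
Holding L13 and L12 grants L40 (Rule 4).
L13: reached.
green-permit would need L13 and gold-key (Rule 1), but gold-key is never granted.
L40: reached.
Reached: L13 and L40 — 2 of the 3.

2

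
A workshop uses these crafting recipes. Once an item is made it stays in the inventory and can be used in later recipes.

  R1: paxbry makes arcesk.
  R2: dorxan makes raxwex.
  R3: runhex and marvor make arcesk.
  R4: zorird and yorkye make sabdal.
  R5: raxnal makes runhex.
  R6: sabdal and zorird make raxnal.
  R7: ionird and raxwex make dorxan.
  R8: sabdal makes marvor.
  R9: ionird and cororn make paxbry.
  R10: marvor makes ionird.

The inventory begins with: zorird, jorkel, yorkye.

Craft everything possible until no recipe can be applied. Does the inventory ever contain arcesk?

Yes

zorird and yorkye → sabdal (R4).
Using R6, sabdal and zorird make raxnal.
sabdal → marvor (R8).
Using R5, raxnal makes runhex.
runhex and marvor → arcesk (R3).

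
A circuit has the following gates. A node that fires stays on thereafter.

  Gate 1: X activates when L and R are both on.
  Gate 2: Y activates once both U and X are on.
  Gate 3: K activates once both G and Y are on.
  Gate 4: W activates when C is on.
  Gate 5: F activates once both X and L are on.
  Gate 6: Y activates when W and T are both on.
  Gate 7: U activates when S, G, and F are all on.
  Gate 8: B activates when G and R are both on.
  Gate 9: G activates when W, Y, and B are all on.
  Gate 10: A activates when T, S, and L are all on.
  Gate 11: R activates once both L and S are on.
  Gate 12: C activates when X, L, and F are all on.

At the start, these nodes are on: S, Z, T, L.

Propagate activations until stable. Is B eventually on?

No

B would need G and R (Gate 8), but G never turns on.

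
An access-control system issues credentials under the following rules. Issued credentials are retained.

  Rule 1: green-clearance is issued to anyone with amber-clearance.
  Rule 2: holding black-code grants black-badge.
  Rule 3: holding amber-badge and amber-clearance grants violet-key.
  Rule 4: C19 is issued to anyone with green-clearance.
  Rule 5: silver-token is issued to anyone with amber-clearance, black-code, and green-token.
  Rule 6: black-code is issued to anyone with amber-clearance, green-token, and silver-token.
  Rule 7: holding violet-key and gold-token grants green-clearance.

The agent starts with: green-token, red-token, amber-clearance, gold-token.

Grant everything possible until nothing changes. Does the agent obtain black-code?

black-code would need amber-clearance, green-token, and silver-token (Rule 6), but silver-token is never granted.

No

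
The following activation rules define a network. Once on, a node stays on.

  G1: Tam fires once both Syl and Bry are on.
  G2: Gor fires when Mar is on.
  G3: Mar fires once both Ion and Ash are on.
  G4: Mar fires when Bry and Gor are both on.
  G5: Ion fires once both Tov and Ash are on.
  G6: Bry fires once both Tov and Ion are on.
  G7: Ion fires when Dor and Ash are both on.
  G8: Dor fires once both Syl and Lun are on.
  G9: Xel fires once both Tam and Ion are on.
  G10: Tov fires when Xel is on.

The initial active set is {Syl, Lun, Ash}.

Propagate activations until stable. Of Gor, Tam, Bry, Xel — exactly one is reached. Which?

Gor

Syl and Lun are on, so Dor fires (G8).
Dor and Ash are on, so Ion fires (G7).
Ion and Ash are on, so Mar fires (G3).
Mar is on, so Gor fires (G2).
Tam would need Syl and Bry (G1), but Bry never turns on. Xel would need Tam and Ion (G9), but Tam never turns on. Bry would need Tov and Ion (G6), but Tov never turns on.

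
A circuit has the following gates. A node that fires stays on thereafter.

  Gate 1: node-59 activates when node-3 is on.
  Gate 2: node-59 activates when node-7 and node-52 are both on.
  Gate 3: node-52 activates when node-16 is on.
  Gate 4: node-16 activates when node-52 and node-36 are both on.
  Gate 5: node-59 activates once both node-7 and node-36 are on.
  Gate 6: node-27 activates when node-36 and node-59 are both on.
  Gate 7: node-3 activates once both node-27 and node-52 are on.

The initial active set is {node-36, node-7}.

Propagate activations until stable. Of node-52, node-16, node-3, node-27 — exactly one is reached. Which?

node-7 and node-36 are on, so node-59 activates (Gate 5).
node-36 and node-59 are on, so node-27 activates (Gate 6).
node-16 would need node-52 and node-36 (Gate 4), but node-52 never turns on. node-52 would need node-16 (Gate 3), but node-16 never turns on. node-3 would need node-27 and node-52 (Gate 7), but node-52 never turns on.

node-27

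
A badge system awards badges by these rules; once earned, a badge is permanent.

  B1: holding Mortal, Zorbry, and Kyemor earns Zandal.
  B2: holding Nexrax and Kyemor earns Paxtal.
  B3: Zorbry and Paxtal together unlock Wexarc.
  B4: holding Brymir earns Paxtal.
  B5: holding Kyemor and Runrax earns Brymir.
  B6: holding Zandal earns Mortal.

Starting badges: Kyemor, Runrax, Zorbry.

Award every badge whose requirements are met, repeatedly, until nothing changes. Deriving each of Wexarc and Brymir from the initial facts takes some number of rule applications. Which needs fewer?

Brymir

Brymir: With Kyemor and Runrax, Brymir is earned (B5). [1 rule application]
Wexarc: With Kyemor and Runrax, Brymir is earned (B5). With Brymir, Paxtal is earned (B4). With Zorbry and Paxtal, Wexarc is earned (B3). [3 rule applications]
Brymir needs fewer.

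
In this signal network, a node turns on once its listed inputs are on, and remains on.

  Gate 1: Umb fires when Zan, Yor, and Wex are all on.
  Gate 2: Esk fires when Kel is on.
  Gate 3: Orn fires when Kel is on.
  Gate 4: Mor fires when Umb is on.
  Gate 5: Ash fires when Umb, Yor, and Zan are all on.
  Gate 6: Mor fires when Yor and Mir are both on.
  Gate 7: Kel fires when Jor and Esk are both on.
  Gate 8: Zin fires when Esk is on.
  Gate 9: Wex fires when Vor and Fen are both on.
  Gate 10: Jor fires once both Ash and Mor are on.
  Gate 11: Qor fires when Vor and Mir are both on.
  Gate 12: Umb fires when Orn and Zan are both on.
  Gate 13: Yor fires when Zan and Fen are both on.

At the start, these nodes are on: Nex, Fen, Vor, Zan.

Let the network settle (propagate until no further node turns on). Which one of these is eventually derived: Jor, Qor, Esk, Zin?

Vor and Fen are on, so Wex fires (Gate 9).
Zan and Fen are on, so Yor fires (Gate 13).
Gate 1: Zan, Yor, and Wex on → Umb on.
Umb is on, so Mor fires (Gate 4).
Umb, Yor, and Zan are on, so Ash fires (Gate 5).
Gate 10: Ash and Mor on → Jor on.
Zin would need Esk (Gate 8), but Esk never turns on. Esk would need Kel (Gate 2), but Kel never turns on. Qor would need Vor and Mir (Gate 11), but Mir never turns on.

Jor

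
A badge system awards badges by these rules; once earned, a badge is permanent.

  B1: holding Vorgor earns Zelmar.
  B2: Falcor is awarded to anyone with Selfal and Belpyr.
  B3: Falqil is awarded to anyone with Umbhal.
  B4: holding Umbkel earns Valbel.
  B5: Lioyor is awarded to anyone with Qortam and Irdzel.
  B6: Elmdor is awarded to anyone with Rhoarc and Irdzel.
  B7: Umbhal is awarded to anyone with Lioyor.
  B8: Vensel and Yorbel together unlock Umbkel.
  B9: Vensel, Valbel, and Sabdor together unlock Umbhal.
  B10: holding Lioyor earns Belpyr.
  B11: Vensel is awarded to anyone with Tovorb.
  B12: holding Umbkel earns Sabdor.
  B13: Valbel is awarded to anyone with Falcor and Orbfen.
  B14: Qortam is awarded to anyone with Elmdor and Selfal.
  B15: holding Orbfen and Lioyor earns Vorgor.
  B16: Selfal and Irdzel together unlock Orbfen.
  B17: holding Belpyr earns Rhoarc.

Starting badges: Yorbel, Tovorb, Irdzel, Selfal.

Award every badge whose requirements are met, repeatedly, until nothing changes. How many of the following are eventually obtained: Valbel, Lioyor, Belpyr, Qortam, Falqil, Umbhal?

With Tovorb, Vensel is earned (B11).
With Vensel and Yorbel, Umbkel is earned (B8).
With Umbkel, Sabdor is earned (B12).
With Umbkel, Valbel is earned (B4).
With Vensel, Valbel, and Sabdor, Umbhal is earned (B9).
With Umbhal, Falqil is earned (B3).
Valbel: reached.
Lioyor would need Qortam and Irdzel (B5), but Qortam is never earned.
Belpyr would need Lioyor (B10), but Lioyor is never earned.
Qortam would need Elmdor and Selfal (B14), but Elmdor is never earned.
Falqil: reached.
Umbhal: reached.
Reached: Valbel, Falqil, and Umbhal — 3 of the 6.

3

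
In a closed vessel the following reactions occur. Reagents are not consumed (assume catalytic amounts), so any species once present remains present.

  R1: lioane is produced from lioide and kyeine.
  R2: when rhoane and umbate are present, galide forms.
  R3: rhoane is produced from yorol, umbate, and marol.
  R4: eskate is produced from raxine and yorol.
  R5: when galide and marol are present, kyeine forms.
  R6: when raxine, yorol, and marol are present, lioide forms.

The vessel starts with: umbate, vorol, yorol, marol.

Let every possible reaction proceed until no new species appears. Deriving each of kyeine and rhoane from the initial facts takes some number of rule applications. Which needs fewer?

rhoane

rhoane: yorol, umbate, and marol present → rhoane forms (R3). [1 rule application]
kyeine: yorol, umbate, and marol present → rhoane forms (R3). rhoane and umbate present → galide forms (R2). galide and marol present → kyeine forms (R5). [3 rule applications]
rhoane needs fewer.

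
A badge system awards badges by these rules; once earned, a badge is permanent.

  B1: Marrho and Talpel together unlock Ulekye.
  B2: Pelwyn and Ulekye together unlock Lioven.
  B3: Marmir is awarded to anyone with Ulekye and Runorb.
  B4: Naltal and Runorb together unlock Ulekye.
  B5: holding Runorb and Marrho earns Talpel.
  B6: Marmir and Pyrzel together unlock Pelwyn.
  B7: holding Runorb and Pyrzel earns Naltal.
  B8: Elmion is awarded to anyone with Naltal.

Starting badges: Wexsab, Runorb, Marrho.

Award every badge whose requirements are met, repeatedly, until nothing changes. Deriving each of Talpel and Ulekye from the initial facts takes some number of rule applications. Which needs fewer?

Talpel: With Runorb and Marrho, Talpel is earned (B5). [1 rule application]
Ulekye: With Runorb and Marrho, Talpel is earned (B5). With Marrho and Talpel, Ulekye is earned (B1). [2 rule applications]
Talpel needs fewer.

Talpel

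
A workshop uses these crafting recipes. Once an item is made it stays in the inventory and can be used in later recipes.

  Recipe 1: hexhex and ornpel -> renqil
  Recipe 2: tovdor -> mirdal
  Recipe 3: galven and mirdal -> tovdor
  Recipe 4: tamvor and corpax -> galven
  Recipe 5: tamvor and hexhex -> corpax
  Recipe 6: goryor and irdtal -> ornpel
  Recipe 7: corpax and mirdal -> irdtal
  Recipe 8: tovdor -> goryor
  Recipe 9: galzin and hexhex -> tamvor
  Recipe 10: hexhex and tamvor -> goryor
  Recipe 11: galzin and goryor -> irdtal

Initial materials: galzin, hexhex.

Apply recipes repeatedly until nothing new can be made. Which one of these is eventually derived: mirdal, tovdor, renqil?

galzin and hexhex -> tamvor (Recipe 9).
Using Recipe 10, hexhex and tamvor make goryor.
Using Recipe 11, galzin and goryor make irdtal.
Using Recipe 6, goryor and irdtal make ornpel.
Using Recipe 1, hexhex and ornpel make renqil.
tovdor would need galven and mirdal (Recipe 3), but mirdal is never obtained. mirdal would need tovdor (Recipe 2), but tovdor is never obtained.

renqil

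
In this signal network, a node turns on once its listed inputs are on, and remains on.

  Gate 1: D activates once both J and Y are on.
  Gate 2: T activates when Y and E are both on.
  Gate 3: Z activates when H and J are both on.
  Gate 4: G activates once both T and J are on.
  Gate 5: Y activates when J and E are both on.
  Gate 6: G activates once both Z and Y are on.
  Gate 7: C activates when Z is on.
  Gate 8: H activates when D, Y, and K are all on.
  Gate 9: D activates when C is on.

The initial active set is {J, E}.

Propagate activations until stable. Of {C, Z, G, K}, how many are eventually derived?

Gate 5: J and E on → Y on.
Gate 2: Y and E on → T on.
Gate 4: T and J on → G on.
C would need Z (Gate 7), but Z never turns on.
Z would need H and J (Gate 3), but H never turns on.
G: reached.
No rule produces K, and it is not given.
Reached: G — 1 of the 4.

1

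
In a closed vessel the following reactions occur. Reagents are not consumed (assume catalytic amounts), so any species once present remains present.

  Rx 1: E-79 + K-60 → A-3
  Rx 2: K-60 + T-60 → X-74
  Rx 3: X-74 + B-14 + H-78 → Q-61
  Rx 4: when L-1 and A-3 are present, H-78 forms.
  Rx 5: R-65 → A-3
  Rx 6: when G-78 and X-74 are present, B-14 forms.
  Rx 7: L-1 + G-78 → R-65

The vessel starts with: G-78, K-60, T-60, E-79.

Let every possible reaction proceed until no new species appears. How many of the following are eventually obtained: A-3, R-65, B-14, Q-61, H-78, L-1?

K-60 and T-60 present → X-74 forms (Rx 2).
E-79 and K-60 present → A-3 forms (Rx 1).
G-78 and X-74 present → B-14 forms (Rx 6).
A-3: reached.
R-65 would need L-1 and G-78 (Rx 7), but L-1 never forms.
B-14: reached.
Q-61 would need X-74, B-14, and H-78 (Rx 3), but H-78 never forms.
H-78 would need L-1 and A-3 (Rx 4), but L-1 never forms.
No rule produces L-1, and it is not given.
Reached: A-3 and B-14 — 2 of the 6.

2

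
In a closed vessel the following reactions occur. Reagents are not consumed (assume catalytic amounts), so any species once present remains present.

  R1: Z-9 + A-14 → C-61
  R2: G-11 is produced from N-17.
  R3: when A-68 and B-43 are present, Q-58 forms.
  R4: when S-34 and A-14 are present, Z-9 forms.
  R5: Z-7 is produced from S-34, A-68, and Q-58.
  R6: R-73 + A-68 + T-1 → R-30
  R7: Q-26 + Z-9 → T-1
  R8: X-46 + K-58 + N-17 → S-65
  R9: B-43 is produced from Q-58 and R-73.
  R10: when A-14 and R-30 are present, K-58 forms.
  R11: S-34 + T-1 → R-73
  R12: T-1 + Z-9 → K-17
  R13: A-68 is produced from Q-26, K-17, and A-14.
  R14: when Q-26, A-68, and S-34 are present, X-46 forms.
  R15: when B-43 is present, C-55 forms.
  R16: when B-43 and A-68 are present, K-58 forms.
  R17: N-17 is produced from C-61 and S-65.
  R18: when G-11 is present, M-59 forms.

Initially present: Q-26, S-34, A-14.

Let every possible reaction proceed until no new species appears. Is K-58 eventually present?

S-34 and A-14 present → Z-9 forms (R4).
Q-26 and Z-9 present → T-1 forms (R7).
T-1 and Z-9 present → K-17 forms (R12).
S-34 and T-1 present → R-73 forms (R11).
Q-26, K-17, and A-14 present → A-68 forms (R13).
R-73, A-68, and T-1 present → R-30 forms (R6).
A-14 and R-30 present → K-58 forms (R10).

Yes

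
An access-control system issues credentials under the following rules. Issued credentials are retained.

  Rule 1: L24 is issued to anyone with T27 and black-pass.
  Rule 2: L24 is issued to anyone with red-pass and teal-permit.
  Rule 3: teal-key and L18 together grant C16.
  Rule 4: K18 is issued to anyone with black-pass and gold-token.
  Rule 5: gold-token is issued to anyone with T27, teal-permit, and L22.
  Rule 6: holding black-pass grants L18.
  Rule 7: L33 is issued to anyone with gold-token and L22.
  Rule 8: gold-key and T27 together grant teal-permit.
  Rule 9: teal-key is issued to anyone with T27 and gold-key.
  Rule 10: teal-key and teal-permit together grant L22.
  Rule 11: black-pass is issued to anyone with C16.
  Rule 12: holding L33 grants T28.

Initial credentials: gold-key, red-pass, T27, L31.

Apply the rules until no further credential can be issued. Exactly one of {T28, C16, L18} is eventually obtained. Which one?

Holding gold-key and T27 grants teal-permit (Rule 8).
Holding T27 and gold-key grants teal-key (Rule 9).
Holding teal-key and teal-permit grants L22 (Rule 10).
Holding T27, teal-permit, and L22 grants gold-token (Rule 5).
Holding gold-token and L22 grants L33 (Rule 7).
Holding L33 grants T28 (Rule 12).
C16 would need teal-key and L18 (Rule 3), but L18 is never granted. L18 would need black-pass (Rule 6), but black-pass is never granted.

T28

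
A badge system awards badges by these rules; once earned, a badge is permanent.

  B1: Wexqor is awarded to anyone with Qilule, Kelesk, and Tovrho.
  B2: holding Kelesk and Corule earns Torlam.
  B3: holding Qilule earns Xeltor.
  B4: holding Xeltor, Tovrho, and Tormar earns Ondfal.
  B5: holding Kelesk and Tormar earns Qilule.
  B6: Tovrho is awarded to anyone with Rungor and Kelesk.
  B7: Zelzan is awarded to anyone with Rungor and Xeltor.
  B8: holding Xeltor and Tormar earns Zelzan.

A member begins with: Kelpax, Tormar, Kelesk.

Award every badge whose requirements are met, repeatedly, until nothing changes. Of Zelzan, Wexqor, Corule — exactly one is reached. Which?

Zelzan

With Kelesk and Tormar, Qilule is earned (B5).
With Qilule, Xeltor is earned (B3).
With Xeltor and Tormar, Zelzan is earned (B8).
Wexqor would need Qilule, Kelesk, and Tovrho (B1), but Tovrho is never earned. No rule produces Corule, and it is not given.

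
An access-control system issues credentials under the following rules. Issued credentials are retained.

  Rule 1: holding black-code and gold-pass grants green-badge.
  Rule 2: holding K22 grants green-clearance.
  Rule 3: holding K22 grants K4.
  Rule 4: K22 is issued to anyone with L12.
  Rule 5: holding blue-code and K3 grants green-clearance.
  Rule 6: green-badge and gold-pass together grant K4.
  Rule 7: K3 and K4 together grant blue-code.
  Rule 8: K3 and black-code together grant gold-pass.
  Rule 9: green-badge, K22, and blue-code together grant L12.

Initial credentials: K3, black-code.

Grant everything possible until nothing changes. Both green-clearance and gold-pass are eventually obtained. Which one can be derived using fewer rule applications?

gold-pass

gold-pass: Holding K3 and black-code grants gold-pass (Rule 8). [1 rule application]
green-clearance: Holding K3 and black-code grants gold-pass (Rule 8). Holding black-code and gold-pass grants green-badge (Rule 1). Holding green-badge and gold-pass grants K4 (Rule 6). Holding K3 and K4 grants blue-code (Rule 7). Holding blue-code and K3 grants green-clearance (Rule 5). [5 rule applications]
gold-pass needs fewer.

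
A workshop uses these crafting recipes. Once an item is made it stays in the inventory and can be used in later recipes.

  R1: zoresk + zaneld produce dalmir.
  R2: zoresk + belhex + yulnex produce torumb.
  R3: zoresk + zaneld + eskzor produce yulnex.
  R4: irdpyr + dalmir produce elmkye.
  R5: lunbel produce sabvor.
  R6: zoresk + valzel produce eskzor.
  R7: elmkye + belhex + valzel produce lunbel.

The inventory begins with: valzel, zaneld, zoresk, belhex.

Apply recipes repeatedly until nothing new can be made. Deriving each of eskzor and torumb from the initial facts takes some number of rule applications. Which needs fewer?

eskzor: Using R6, zoresk and valzel make eskzor. [1 rule application]
torumb: zoresk + valzel → eskzor (R6). zoresk + zaneld + eskzor → yulnex (R3). zoresk + belhex + yulnex → torumb (R2). [3 rule applications]
eskzor needs fewer.

eskzor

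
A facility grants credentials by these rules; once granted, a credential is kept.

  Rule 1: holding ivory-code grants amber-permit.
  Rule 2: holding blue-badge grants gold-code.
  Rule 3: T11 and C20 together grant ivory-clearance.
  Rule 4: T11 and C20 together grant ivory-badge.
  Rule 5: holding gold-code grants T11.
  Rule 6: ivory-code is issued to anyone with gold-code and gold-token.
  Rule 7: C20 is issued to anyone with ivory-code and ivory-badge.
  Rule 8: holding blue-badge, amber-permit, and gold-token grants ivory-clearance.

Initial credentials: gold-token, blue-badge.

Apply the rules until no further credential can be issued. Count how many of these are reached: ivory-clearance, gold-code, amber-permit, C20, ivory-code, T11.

5

Holding blue-badge grants gold-code (Rule 2).
Holding gold-code and gold-token grants ivory-code (Rule 6).
Holding gold-code grants T11 (Rule 5).
Holding ivory-code grants amber-permit (Rule 1).
Holding blue-badge, amber-permit, and gold-token grants ivory-clearance (Rule 8).
ivory-clearance: reached.
gold-code: reached.
amber-permit: reached.
C20 would need ivory-code and ivory-badge (Rule 7), but ivory-badge is never granted.
ivory-code: reached.
T11: reached.
Reached: ivory-clearance, gold-code, amber-permit, ivory-code, and T11 — 5 of the 6.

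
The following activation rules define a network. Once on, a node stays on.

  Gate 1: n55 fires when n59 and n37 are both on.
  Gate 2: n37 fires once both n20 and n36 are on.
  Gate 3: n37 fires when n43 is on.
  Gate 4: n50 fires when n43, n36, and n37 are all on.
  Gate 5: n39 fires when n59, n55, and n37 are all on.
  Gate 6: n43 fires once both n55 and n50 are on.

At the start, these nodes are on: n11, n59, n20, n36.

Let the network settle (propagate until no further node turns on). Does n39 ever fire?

Yes

Gate 2: n20 and n36 on → n37 on.
Gate 1: n59 and n37 on → n55 on.
Gate 5: n59, n55, and n37 on → n39 on.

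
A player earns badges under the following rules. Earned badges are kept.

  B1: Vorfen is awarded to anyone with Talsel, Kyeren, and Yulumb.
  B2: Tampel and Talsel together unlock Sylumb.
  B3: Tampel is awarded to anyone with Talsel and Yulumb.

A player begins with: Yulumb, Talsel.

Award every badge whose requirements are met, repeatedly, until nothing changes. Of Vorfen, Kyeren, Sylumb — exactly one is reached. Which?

Sylumb

With Talsel and Yulumb, Tampel is earned (B3).
With Tampel and Talsel, Sylumb is earned (B2).
Vorfen would need Talsel, Kyeren, and Yulumb (B1), but Kyeren is never earned. No rule produces Kyeren, and it is not given.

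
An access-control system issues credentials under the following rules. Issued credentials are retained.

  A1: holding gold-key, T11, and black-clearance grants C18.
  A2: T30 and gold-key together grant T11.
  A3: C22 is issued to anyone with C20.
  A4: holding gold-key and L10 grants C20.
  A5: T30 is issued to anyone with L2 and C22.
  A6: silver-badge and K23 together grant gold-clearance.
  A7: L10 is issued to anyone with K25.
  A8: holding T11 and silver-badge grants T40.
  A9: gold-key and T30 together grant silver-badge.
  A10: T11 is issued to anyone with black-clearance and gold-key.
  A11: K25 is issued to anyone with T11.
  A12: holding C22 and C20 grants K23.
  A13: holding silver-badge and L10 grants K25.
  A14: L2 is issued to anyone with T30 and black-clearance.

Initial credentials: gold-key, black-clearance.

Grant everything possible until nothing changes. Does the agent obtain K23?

Holding black-clearance and gold-key grants T11 (A10).
Holding T11 grants K25 (A11).
Holding K25 grants L10 (A7).
Holding gold-key and L10 grants C20 (A4).
Holding C20 grants C22 (A3).
Holding C22 and C20 grants K23 (A12).

Yes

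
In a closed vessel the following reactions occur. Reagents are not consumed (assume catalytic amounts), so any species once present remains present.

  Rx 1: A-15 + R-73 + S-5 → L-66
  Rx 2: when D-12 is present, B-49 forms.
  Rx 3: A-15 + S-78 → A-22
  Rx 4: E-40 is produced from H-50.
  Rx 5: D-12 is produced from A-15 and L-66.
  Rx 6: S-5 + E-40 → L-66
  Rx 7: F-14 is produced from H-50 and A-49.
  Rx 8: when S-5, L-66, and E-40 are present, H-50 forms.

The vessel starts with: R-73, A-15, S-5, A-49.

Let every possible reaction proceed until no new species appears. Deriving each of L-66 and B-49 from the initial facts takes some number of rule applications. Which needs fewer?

L-66

L-66: A-15, R-73, and S-5 present → L-66 forms (Rx 1). [1 rule application]
B-49: A-15, R-73, and S-5 present → L-66 forms (Rx 1). A-15 and L-66 present → D-12 forms (Rx 5). D-12 present → B-49 forms (Rx 2). [3 rule applications]
L-66 needs fewer.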